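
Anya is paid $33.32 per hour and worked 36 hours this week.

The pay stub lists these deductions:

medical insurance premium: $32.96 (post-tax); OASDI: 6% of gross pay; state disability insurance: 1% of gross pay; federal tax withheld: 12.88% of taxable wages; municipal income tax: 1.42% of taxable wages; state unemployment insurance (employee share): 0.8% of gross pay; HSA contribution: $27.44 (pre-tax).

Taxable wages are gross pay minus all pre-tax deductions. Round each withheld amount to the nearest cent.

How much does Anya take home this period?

$877.95

Gross pay: 36 × $33.32 = $1,199.52
HSA contribution: $27.44
Taxable wages = $1,199.52 − $27.44 = $1,172.08
Federal tax withheld: $1,172.08 × 0.1288 = $150.96
Municipal income tax: $1,172.08 × 0.0142 = $16.64
State unemployment insurance (employee share): $1,199.52 × 0.008 = $9.60
OASDI: $1,199.52 × 0.06 = $71.97
State disability insurance: $1,199.52 × 0.01 = $12.00
Medical insurance premium: $32.96
Total deductions = $27.44 + $150.96 + $16.64 + $9.60 + $71.97 + $12.00 + $32.96 = $321.57
Net pay = $1,199.52 − $321.57 = $877.95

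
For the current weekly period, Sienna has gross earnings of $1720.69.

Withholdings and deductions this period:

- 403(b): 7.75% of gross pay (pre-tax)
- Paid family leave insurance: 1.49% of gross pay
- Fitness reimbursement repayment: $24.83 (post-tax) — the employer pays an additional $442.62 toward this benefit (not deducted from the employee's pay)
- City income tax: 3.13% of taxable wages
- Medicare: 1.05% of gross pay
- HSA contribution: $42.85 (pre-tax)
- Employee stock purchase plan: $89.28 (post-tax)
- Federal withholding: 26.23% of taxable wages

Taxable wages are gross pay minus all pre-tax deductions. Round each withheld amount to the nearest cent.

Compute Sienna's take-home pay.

HSA contribution: $42.85
403(b): $1720.69 × 0.0775 = $133.35
Pre-tax total = $42.85 + $133.35 = $176.20
Taxable wages = $1720.69 − $176.20 = $1544.49
City income tax: $1544.49 × 0.0313 = $48.34
Federal withholding: $1544.49 × 0.2623 = $405.12
Medicare: $1720.69 × 0.0105 = $18.07
Paid family leave insurance: $1720.69 × 0.0149 = $25.64
Fitness reimbursement repayment: $24.83
Employee stock purchase plan: $89.28
(Employer's $442.62 toward fitness reimbursement repayment is not withheld from the employee.)
Total deductions = $42.85 + $133.35 + $48.34 + $405.12 + $18.07 + $25.64 + $24.83 + $89.28 = $787.48
Net pay = $1720.69 − $787.48 = $933.21

$933.21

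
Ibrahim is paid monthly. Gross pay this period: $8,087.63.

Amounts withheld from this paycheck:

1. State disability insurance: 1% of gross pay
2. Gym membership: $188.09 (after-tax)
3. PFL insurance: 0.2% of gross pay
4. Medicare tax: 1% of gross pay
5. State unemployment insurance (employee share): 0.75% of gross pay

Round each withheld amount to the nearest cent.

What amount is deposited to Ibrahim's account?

$7,660.94

State disability insurance: $8,087.63 × 0.01 = $80.88
State unemployment insurance (employee share): $8,087.63 × 0.0075 = $60.66
Medicare tax: $8,087.63 × 0.01 = $80.88
PFL insurance: $8,087.63 × 0.002 = $16.18
Gym membership: $188.09
Total deductions = $80.88 + $60.66 + $80.88 + $16.18 + $188.09 = $426.69
Net pay = $8,087.63 − $426.69 = $7,660.94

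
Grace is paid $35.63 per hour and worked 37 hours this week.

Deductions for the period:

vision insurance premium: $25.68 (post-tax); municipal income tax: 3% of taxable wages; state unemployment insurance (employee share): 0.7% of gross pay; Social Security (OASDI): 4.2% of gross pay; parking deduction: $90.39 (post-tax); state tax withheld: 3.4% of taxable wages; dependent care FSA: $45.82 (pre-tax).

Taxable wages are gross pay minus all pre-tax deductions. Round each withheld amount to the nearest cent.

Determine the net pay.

$1,010.39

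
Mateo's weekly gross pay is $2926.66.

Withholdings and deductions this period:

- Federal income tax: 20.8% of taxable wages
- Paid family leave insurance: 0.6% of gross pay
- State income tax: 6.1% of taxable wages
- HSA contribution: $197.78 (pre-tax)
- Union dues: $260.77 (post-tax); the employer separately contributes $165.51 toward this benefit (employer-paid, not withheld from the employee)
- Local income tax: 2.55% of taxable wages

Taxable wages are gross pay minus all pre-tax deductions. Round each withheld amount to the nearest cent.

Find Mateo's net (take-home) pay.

HSA contribution: $197.78
Taxable wages = $2926.66 − $197.78 = $2728.88
Federal income tax: $2728.88 × 0.208 = $567.61
State income tax: $2728.88 × 0.061 = $166.46
Local income tax: $2728.88 × 0.0255 = $69.59
Paid family leave insurance: $2926.66 × 0.006 = $17.56
Union dues: $260.77
(Employer's $165.51 toward union dues is not withheld from the employee.)
Total deductions = $197.78 + $567.61 + $166.46 + $69.59 + $17.56 + $260.77 = $1279.77
Net pay = $2926.66 − $1279.77 = $1646.89

$1646.89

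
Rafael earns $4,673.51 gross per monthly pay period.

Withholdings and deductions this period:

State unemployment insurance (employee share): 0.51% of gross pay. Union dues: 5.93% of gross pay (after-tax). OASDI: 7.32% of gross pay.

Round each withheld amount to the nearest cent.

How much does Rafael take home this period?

State unemployment insurance (employee share): $4,673.51 × 0.0051 = $23.83
OASDI: $4,673.51 × 0.0732 = $342.10
Union dues: $4,673.51 × 0.0593 = $277.14
Total deductions = $23.83 + $342.10 + $277.14 = $643.07
Net pay = $4,673.51 − $643.07 = $4,030.44

$4,030.44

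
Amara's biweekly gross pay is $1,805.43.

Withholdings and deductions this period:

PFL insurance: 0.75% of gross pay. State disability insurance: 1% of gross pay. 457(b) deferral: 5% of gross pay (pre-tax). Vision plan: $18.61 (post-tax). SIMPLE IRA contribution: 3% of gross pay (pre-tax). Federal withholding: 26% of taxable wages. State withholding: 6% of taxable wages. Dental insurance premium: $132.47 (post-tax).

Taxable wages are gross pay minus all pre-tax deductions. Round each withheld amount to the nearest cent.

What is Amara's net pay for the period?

$946.81

457(b) deferral: $1,805.43 × 0.05 = $90.27
SIMPLE IRA contribution: $1,805.43 × 0.03 = $54.16
Pre-tax total = $90.27 + $54.16 = $144.43
Taxable wages = $1,805.43 − $144.43 = $1,661.00
Federal withholding: $1,661.00 × 0.26 = $431.86
State withholding: $1,661.00 × 0.06 = $99.66
State disability insurance: $1,805.43 × 0.01 = $18.05
PFL insurance: $1,805.43 × 0.0075 = $13.54
Vision plan: $18.61
Dental insurance premium: $132.47
Total deductions = $90.27 + $54.16 + $431.86 + $99.66 + $18.05 + $13.54 + $18.61 + $132.47 = $858.62
Net pay = $1,805.43 − $858.62 = $946.81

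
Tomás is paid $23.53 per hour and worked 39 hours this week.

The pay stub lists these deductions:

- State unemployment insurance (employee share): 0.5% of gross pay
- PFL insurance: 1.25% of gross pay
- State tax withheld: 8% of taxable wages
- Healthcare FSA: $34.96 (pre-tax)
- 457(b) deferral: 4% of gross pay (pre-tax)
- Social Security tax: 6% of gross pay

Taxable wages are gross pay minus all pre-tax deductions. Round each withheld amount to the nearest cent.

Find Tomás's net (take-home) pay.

Gross pay: 39 × $23.53 = $917.67
Healthcare FSA: $34.96
457(b) deferral: $917.67 × 0.04 = $36.71
Pre-tax total = $34.96 + $36.71 = $71.67
Taxable wages = $917.67 − $71.67 = $846.00
State tax withheld: $846.00 × 0.08 = $67.68
State unemployment insurance (employee share): $917.67 × 0.005 = $4.59
Social Security tax: $917.67 × 0.06 = $55.06
PFL insurance: $917.67 × 0.0125 = $11.47
Total deductions = $34.96 + $36.71 + $67.68 + $4.59 + $55.06 + $11.47 = $210.47
Net pay = $917.67 − $210.47 = $707.20

$707.20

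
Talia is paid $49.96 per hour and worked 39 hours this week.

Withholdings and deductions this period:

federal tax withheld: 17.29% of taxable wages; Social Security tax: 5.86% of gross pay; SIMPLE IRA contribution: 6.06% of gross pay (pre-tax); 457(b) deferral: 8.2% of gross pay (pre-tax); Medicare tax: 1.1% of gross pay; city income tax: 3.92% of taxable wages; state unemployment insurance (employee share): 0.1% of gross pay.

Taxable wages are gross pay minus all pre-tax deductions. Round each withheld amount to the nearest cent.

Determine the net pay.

$1,178.69

Gross pay: 39 × $49.96 = $1,948.44
457(b) deferral: $1,948.44 × 0.082 = $159.77
SIMPLE IRA contribution: $1,948.44 × 0.0606 = $118.08
Pre-tax total = $159.77 + $118.08 = $277.85
Taxable wages = $1,948.44 − $277.85 = $1,670.59
Federal tax withheld: $1,670.59 × 0.1729 = $288.85
City income tax: $1,670.59 × 0.0392 = $65.49
Social Security tax: $1,948.44 × 0.0586 = $114.18
State unemployment insurance (employee share): $1,948.44 × 0.001 = $1.95
Medicare tax: $1,948.44 × 0.011 = $21.43
Total deductions = $159.77 + $118.08 + $288.85 + $65.49 + $114.18 + $1.95 + $21.43 = $769.75
Net pay = $1,948.44 − $769.75 = $1,178.69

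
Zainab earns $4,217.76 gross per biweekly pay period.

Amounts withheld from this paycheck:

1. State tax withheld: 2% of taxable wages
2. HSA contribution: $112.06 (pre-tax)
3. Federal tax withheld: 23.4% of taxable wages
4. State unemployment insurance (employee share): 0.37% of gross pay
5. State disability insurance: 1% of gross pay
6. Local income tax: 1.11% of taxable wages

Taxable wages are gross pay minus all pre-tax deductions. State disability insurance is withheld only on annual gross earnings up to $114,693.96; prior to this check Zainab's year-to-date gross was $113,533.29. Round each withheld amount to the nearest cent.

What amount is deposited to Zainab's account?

$2,990.07

HSA contribution: $112.06
Taxable wages = $4,217.76 − $112.06 = $4,105.70
State tax withheld: $4,105.70 × 0.02 = $82.11
Federal tax withheld: $4,105.70 × 0.234 = $960.73
Local income tax: $4,105.70 × 0.0111 = $45.57
State unemployment insurance (employee share): $4,217.76 × 0.0037 = $15.61
State disability insurance: only $114,693.96 − $113,533.29 = $1,160.67 of this check is subject → $1,160.67 × 0.01 = $11.61
Total deductions = $112.06 + $82.11 + $960.73 + $45.57 + $15.61 + $11.61 = $1,227.69
Net pay = $4,217.76 − $1,227.69 = $2,990.07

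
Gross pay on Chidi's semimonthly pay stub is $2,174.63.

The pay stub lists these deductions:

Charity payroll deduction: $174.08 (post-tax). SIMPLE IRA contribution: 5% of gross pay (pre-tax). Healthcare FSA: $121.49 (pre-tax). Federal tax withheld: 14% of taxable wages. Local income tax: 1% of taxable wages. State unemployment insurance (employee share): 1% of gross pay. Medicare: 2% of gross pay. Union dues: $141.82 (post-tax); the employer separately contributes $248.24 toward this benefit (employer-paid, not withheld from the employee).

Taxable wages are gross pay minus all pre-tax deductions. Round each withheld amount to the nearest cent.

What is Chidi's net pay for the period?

SIMPLE IRA contribution: $2,174.63 × 0.05 = $108.73
Healthcare FSA: $121.49
Pre-tax total = $108.73 + $121.49 = $230.22
Taxable wages = $2,174.63 − $230.22 = $1,944.41
Local income tax: $1,944.41 × 0.01 = $19.44
Federal tax withheld: $1,944.41 × 0.14 = $272.22
Medicare: $2,174.63 × 0.02 = $43.49
State unemployment insurance (employee share): $2,174.63 × 0.01 = $21.75
Charity payroll deduction: $174.08
Union dues: $141.82
(Employer's $248.24 toward union dues is not withheld from the employee.)
Total deductions = $108.73 + $121.49 + $19.44 + $272.22 + $43.49 + $21.75 + $174.08 + $141.82 = $903.02
Net pay = $2,174.63 − $903.02 = $1,271.61

$1,271.61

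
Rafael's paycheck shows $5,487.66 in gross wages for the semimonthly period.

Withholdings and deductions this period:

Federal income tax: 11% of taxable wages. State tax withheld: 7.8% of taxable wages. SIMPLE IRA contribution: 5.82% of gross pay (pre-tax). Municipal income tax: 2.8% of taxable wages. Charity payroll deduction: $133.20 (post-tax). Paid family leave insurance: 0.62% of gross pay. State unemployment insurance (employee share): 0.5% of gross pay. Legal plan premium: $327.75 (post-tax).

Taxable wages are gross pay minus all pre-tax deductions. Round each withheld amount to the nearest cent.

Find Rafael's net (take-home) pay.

SIMPLE IRA contribution: $5,487.66 × 0.0582 = $319.38
Taxable wages = $5,487.66 − $319.38 = $5,168.28
Federal income tax: $5,168.28 × 0.11 = $568.51
State tax withheld: $5,168.28 × 0.078 = $403.13
Municipal income tax: $5,168.28 × 0.028 = $144.71
State unemployment insurance (employee share): $5,487.66 × 0.005 = $27.44
Paid family leave insurance: $5,487.66 × 0.0062 = $34.02
Legal plan premium: $327.75
Charity payroll deduction: $133.20
Total deductions = $319.38 + $568.51 + $403.13 + $144.71 + $27.44 + $34.02 + $327.75 + $133.20 = $1,958.14
Net pay = $5,487.66 − $1,958.14 = $3,529.52

$3,529.52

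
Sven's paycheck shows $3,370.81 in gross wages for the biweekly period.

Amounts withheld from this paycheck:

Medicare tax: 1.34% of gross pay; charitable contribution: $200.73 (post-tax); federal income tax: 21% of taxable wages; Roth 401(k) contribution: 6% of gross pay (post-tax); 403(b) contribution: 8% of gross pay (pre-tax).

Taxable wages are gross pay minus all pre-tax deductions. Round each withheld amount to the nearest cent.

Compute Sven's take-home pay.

403(b) contribution: $3,370.81 × 0.08 = $269.66
Taxable wages = $3,370.81 − $269.66 = $3,101.15
Federal income tax: $3,101.15 × 0.21 = $651.24
Medicare tax: $3,370.81 × 0.0134 = $45.17
Roth 401(k) contribution: $3,370.81 × 0.06 = $202.25
Charitable contribution: $200.73
Total deductions = $269.66 + $651.24 + $45.17 + $202.25 + $200.73 = $1,369.05
Net pay = $3,370.81 − $1,369.05 = $2,001.76

$2,001.76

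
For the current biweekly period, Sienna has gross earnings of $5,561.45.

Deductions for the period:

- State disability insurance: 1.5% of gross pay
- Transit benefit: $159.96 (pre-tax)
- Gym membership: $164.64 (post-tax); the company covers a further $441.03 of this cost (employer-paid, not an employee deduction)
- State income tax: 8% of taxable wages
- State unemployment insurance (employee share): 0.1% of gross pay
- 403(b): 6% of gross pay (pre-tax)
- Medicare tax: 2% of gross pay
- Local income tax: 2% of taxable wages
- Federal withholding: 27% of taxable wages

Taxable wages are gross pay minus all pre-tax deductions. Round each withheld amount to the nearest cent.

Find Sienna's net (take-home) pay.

Transit benefit: $159.96
403(b): $5,561.45 × 0.06 = $333.69
Pre-tax total = $159.96 + $333.69 = $493.65
Taxable wages = $5,561.45 − $493.65 = $5,067.80
Local income tax: $5,067.80 × 0.02 = $101.36
State income tax: $5,067.80 × 0.08 = $405.42
Federal withholding: $5,067.80 × 0.27 = $1,368.31
Medicare tax: $5,561.45 × 0.02 = $111.23
State disability insurance: $5,561.45 × 0.015 = $83.42
State unemployment insurance (employee share): $5,561.45 × 0.001 = $5.56
Gym membership: $164.64
(Employer's $441.03 toward gym membership is not withheld from the employee.)
Total deductions = $159.96 + $333.69 + $101.36 + $405.42 + $1,368.31 + $111.23 + $83.42 + $5.56 + $164.64 = $2,733.59
Net pay = $5,561.45 − $2,733.59 = $2,827.86

$2,827.86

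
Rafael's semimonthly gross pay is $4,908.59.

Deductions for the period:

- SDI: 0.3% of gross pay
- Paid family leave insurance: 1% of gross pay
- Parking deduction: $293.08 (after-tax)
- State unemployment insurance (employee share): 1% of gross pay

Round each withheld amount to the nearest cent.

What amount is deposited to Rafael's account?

Paid family leave insurance: $4,908.59 × 0.01 = $49.09
State unemployment insurance (employee share): $4,908.59 × 0.01 = $49.09
SDI: $4,908.59 × 0.003 = $14.73
Parking deduction: $293.08
Total deductions = $49.09 + $49.09 + $14.73 + $293.08 = $405.99
Net pay = $4,908.59 − $405.99 = $4,502.60

$4,502.60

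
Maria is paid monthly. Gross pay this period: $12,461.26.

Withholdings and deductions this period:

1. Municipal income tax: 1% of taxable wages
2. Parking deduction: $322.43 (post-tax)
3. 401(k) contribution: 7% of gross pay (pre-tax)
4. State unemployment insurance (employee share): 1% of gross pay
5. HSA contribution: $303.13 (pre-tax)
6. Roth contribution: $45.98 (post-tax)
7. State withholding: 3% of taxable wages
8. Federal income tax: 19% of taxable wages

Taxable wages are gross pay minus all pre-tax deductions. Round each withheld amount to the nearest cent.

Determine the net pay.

$8,197.07

401(k) contribution: $12,461.26 × 0.07 = $872.29
HSA contribution: $303.13
Pre-tax total = $872.29 + $303.13 = $1,175.42
Taxable wages = $12,461.26 − $1,175.42 = $11,285.84
Federal income tax: $11,285.84 × 0.19 = $2,144.31
Municipal income tax: $11,285.84 × 0.01 = $112.86
State withholding: $11,285.84 × 0.03 = $338.58
State unemployment insurance (employee share): $12,461.26 × 0.01 = $124.61
Parking deduction: $322.43
Roth contribution: $45.98
Total deductions = $872.29 + $303.13 + $2,144.31 + $112.86 + $338.58 + $124.61 + $322.43 + $45.98 = $4,264.19
Net pay = $12,461.26 − $4,264.19 = $8,197.07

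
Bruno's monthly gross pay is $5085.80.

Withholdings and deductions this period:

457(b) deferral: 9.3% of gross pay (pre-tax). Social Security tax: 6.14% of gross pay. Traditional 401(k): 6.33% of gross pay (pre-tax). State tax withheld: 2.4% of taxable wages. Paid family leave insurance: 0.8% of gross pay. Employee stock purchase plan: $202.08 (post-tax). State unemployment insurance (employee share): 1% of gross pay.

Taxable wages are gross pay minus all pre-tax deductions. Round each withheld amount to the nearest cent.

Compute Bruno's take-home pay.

$3582.01

Traditional 401(k): $5085.80 × 0.0633 = $321.93
457(b) deferral: $5085.80 × 0.093 = $472.98
Pre-tax total = $321.93 + $472.98 = $794.91
Taxable wages = $5085.80 − $794.91 = $4290.89
State tax withheld: $4290.89 × 0.024 = $102.98
State unemployment insurance (employee share): $5085.80 × 0.01 = $50.86
Paid family leave insurance: $5085.80 × 0.008 = $40.69
Social Security tax: $5085.80 × 0.0614 = $312.27
Employee stock purchase plan: $202.08
Total deductions = $321.93 + $472.98 + $102.98 + $50.86 + $40.69 + $312.27 + $202.08 = $1503.79
Net pay = $5085.80 − $1503.79 = $3582.01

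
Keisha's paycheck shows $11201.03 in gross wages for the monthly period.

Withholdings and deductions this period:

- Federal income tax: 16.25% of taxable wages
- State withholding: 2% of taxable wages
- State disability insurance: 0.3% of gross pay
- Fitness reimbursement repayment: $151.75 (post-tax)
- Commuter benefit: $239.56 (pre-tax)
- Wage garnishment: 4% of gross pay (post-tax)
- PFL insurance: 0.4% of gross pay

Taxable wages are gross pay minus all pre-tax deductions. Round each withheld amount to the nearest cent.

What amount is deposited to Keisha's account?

$8282.81

Commuter benefit: $239.56
Taxable wages = $11201.03 − $239.56 = $10961.47
Federal income tax: $10961.47 × 0.1625 = $1781.24
State withholding: $10961.47 × 0.02 = $219.23
PFL insurance: $11201.03 × 0.004 = $44.80
State disability insurance: $11201.03 × 0.003 = $33.60
Fitness reimbursement repayment: $151.75
Wage garnishment: $11201.03 × 0.04 = $448.04
Total deductions = $239.56 + $1781.24 + $219.23 + $44.80 + $33.60 + $151.75 + $448.04 = $2918.22
Net pay = $11201.03 − $2918.22 = $8282.81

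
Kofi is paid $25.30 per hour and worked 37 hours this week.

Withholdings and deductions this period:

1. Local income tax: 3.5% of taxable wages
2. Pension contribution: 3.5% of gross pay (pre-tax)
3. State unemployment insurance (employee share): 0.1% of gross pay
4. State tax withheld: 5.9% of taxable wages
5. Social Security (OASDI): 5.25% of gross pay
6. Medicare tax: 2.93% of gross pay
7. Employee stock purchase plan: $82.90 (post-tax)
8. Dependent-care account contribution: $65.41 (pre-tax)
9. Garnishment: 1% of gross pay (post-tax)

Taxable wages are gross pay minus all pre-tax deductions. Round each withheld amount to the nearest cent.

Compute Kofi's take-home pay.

Gross pay: 37 × $25.30 = $936.10
Dependent-care account contribution: $65.41
Pension contribution: $936.10 × 0.035 = $32.76
Pre-tax total = $65.41 + $32.76 = $98.17
Taxable wages = $936.10 − $98.17 = $837.93
Local income tax: $837.93 × 0.035 = $29.33
State tax withheld: $837.93 × 0.059 = $49.44
Medicare tax: $936.10 × 0.0293 = $27.43
Social Security (OASDI): $936.10 × 0.0525 = $49.15
State unemployment insurance (employee share): $936.10 × 0.001 = $0.94
Employee stock purchase plan: $82.90
Garnishment: $936.10 × 0.01 = $9.36
Total deductions = $65.41 + $32.76 + $29.33 + $49.44 + $27.43 + $49.15 + $0.94 + $82.90 + $9.36 = $346.72
Net pay = $936.10 − $346.72 = $589.38

$589.38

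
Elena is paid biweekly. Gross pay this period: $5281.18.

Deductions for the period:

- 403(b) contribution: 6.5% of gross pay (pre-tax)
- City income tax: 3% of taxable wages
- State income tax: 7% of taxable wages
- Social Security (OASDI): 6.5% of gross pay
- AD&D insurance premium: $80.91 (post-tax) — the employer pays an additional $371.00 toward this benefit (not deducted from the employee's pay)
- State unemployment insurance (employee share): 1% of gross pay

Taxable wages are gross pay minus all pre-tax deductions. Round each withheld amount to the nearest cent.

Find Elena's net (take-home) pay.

403(b) contribution: $5281.18 × 0.065 = $343.28
Taxable wages = $5281.18 − $343.28 = $4937.90
State income tax: $4937.90 × 0.07 = $345.65
City income tax: $4937.90 × 0.03 = $148.14
Social Security (OASDI): $5281.18 × 0.065 = $343.28
State unemployment insurance (employee share): $5281.18 × 0.01 = $52.81
AD&D insurance premium: $80.91
(Employer's $371.00 toward AD&D insurance premium is not withheld from the employee.)
Total deductions = $343.28 + $345.65 + $148.14 + $343.28 + $52.81 + $80.91 = $1314.07
Net pay = $5281.18 − $1314.07 = $3967.11

$3967.11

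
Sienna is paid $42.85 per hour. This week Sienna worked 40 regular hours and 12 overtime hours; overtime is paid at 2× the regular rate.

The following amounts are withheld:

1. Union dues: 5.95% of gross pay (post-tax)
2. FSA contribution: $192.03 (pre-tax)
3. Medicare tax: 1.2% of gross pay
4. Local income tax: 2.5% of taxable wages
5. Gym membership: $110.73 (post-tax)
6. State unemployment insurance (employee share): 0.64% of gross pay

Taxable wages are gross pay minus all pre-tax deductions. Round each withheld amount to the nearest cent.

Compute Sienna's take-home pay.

$2162.25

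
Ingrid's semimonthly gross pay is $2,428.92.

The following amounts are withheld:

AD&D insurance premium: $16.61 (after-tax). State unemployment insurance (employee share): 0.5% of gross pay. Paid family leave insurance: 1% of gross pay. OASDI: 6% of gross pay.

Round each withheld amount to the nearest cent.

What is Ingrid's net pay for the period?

State unemployment insurance (employee share): $2,428.92 × 0.005 = $12.14
OASDI: $2,428.92 × 0.06 = $145.74
Paid family leave insurance: $2,428.92 × 0.01 = $24.29
AD&D insurance premium: $16.61
Total deductions = $12.14 + $145.74 + $24.29 + $16.61 = $198.78
Net pay = $2,428.92 − $198.78 = $2,230.14

$2,230.14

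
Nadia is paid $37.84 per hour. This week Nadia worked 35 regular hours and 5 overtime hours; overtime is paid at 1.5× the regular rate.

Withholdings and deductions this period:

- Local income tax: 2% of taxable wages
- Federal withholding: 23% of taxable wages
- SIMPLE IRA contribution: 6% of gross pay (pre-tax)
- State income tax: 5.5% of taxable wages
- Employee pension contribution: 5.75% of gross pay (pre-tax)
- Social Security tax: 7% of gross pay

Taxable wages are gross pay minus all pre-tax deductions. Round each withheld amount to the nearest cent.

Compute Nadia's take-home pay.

$873.80

Regular pay: 35 × $37.84 = $1,324.40
Overtime pay: 5 × $37.84 × 1.5 = $283.80
Gross pay = $1,324.40 + $283.80 = $1,608.20
Employee pension contribution: $1,608.20 × 0.0575 = $92.47
SIMPLE IRA contribution: $1,608.20 × 0.06 = $96.49
Pre-tax total = $92.47 + $96.49 = $188.96
Taxable wages = $1,608.20 − $188.96 = $1,419.24
Federal withholding: $1,419.24 × 0.23 = $326.43
State income tax: $1,419.24 × 0.055 = $78.06
Local income tax: $1,419.24 × 0.02 = $28.38
Social Security tax: $1,608.20 × 0.07 = $112.57
Total deductions = $92.47 + $96.49 + $326.43 + $78.06 + $28.38 + $112.57 = $734.40
Net pay = $1,608.20 − $734.40 = $873.80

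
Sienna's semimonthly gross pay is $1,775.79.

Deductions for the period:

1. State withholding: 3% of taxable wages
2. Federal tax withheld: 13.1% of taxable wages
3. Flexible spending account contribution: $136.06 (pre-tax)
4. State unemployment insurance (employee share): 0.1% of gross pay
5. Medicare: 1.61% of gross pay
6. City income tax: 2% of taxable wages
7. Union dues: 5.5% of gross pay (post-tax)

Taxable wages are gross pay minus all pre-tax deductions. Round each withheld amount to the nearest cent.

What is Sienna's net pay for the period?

Flexible spending account contribution: $136.06
Taxable wages = $1,775.79 − $136.06 = $1,639.73
City income tax: $1,639.73 × 0.02 = $32.79
Federal tax withheld: $1,639.73 × 0.131 = $214.80
State withholding: $1,639.73 × 0.03 = $49.19
State unemployment insurance (employee share): $1,775.79 × 0.001 = $1.78
Medicare: $1,775.79 × 0.0161 = $28.59
Union dues: $1,775.79 × 0.055 = $97.67
Total deductions = $136.06 + $32.79 + $214.80 + $49.19 + $1.78 + $28.59 + $97.67 = $560.88
Net pay = $1,775.79 − $560.88 = $1,214.91

$1,214.91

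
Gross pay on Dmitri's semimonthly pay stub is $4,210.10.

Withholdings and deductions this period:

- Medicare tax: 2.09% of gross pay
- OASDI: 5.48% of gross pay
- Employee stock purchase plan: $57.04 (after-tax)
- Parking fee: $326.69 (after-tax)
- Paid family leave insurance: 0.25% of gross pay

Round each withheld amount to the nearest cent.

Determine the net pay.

$3,497.14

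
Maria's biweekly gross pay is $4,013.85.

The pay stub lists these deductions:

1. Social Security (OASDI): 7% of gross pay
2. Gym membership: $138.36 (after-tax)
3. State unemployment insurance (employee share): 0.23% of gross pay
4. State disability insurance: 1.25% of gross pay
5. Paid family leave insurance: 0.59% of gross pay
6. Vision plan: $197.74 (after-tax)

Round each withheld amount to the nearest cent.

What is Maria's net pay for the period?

$3,313.70

Social Security (OASDI): $4,013.85 × 0.07 = $280.97
State unemployment insurance (employee share): $4,013.85 × 0.0023 = $9.23
State disability insurance: $4,013.85 × 0.0125 = $50.17
Paid family leave insurance: $4,013.85 × 0.0059 = $23.68
Gym membership: $138.36
Vision plan: $197.74
Total deductions = $280.97 + $9.23 + $50.17 + $23.68 + $138.36 + $197.74 = $700.15
Net pay = $4,013.85 − $700.15 = $3,313.70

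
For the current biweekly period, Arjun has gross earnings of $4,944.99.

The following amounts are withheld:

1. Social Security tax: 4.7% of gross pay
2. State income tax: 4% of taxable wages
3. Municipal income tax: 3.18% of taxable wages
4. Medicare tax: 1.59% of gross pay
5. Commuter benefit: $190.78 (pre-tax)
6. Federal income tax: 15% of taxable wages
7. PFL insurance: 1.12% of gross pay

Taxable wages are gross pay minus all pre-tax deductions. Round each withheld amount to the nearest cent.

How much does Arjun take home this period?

Commuter benefit: $190.78
Taxable wages = $4,944.99 − $190.78 = $4,754.21
Municipal income tax: $4,754.21 × 0.0318 = $151.18
Federal income tax: $4,754.21 × 0.15 = $713.13
State income tax: $4,754.21 × 0.04 = $190.17
Medicare tax: $4,944.99 × 0.0159 = $78.63
Social Security tax: $4,944.99 × 0.047 = $232.41
PFL insurance: $4,944.99 × 0.0112 = $55.38
Total deductions = $190.78 + $151.18 + $713.13 + $190.17 + $78.63 + $232.41 + $55.38 = $1,611.68
Net pay = $4,944.99 − $1,611.68 = $3,333.31

$3,333.31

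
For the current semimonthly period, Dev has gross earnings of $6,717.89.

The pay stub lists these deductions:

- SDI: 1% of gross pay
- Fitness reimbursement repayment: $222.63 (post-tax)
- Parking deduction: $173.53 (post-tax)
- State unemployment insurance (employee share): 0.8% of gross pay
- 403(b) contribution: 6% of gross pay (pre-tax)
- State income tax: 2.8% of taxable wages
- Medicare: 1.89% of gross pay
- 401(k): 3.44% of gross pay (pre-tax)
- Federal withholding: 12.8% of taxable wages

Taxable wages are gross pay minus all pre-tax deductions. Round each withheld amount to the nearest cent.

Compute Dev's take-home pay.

$4,490.61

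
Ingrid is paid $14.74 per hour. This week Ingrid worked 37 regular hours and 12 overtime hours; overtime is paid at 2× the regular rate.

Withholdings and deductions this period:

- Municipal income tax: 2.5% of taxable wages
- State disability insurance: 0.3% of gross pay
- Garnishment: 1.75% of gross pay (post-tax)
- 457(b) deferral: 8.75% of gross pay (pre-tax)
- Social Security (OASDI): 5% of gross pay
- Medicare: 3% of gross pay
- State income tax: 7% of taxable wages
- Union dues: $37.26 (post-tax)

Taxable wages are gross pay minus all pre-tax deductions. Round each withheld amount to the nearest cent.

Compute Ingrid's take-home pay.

$614.91

Regular pay: 37 × $14.74 = $545.38
Overtime pay: 12 × $14.74 × 2 = $353.76
Gross pay = $545.38 + $353.76 = $899.14
457(b) deferral: $899.14 × 0.0875 = $78.67
Taxable wages = $899.14 − $78.67 = $820.47
Municipal income tax: $820.47 × 0.025 = $20.51
State income tax: $820.47 × 0.07 = $57.43
Medicare: $899.14 × 0.03 = $26.97
Social Security (OASDI): $899.14 × 0.05 = $44.96
State disability insurance: $899.14 × 0.003 = $2.70
Garnishment: $899.14 × 0.0175 = $15.73
Union dues: $37.26
Total deductions = $78.67 + $20.51 + $57.43 + $26.97 + $44.96 + $2.70 + $15.73 + $37.26 = $284.23
Net pay = $899.14 − $284.23 = $614.91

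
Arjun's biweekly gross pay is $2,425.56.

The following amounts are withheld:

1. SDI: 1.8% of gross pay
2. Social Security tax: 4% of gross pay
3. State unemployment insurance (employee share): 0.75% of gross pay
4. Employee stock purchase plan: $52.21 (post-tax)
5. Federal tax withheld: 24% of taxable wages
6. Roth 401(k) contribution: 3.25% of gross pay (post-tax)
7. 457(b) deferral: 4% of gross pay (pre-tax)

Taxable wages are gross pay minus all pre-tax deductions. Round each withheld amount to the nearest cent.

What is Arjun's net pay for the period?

$1,479.78

457(b) deferral: $2,425.56 × 0.04 = $97.02
Taxable wages = $2,425.56 − $97.02 = $2,328.54
Federal tax withheld: $2,328.54 × 0.24 = $558.85
State unemployment insurance (employee share): $2,425.56 × 0.0075 = $18.19
Social Security tax: $2,425.56 × 0.04 = $97.02
SDI: $2,425.56 × 0.018 = $43.66
Employee stock purchase plan: $52.21
Roth 401(k) contribution: $2,425.56 × 0.0325 = $78.83
Total deductions = $97.02 + $558.85 + $18.19 + $97.02 + $43.66 + $52.21 + $78.83 = $945.78
Net pay = $2,425.56 − $945.78 = $1,479.78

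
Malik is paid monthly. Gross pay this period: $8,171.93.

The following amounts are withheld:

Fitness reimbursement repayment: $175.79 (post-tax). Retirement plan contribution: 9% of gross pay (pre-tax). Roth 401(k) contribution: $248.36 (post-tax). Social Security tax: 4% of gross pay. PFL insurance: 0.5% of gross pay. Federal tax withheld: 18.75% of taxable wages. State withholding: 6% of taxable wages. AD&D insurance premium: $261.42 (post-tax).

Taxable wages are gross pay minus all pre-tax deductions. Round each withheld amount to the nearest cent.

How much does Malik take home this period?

Retirement plan contribution: $8,171.93 × 0.09 = $735.47
Taxable wages = $8,171.93 − $735.47 = $7,436.46
Federal tax withheld: $7,436.46 × 0.1875 = $1,394.34
State withholding: $7,436.46 × 0.06 = $446.19
PFL insurance: $8,171.93 × 0.005 = $40.86
Social Security tax: $8,171.93 × 0.04 = $326.88
Fitness reimbursement repayment: $175.79
AD&D insurance premium: $261.42
Roth 401(k) contribution: $248.36
Total deductions = $735.47 + $1,394.34 + $446.19 + $40.86 + $326.88 + $175.79 + $261.42 + $248.36 = $3,629.31
Net pay = $8,171.93 − $3,629.31 = $4,542.62

$4,542.62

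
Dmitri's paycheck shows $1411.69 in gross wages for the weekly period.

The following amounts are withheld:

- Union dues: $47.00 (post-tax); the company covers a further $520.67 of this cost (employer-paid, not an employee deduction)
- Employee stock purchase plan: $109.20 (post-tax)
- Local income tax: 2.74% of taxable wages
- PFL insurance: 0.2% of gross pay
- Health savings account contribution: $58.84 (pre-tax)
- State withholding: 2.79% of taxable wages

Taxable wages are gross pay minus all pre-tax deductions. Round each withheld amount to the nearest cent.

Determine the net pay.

$1119.02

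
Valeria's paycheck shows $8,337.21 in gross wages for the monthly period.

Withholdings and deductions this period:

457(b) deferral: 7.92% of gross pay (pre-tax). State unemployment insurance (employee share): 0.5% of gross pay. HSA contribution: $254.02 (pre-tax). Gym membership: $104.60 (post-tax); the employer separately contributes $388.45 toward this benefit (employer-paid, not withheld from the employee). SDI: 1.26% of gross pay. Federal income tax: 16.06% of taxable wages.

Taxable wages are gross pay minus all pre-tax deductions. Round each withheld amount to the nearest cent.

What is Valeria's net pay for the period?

$5,979.43

HSA contribution: $254.02
457(b) deferral: $8,337.21 × 0.0792 = $660.31
Pre-tax total = $254.02 + $660.31 = $914.33
Taxable wages = $8,337.21 − $914.33 = $7,422.88
Federal income tax: $7,422.88 × 0.1606 = $1,192.11
SDI: $8,337.21 × 0.0126 = $105.05
State unemployment insurance (employee share): $8,337.21 × 0.005 = $41.69
Gym membership: $104.60
(Employer's $388.45 toward gym membership is not withheld from the employee.)
Total deductions = $254.02 + $660.31 + $1,192.11 + $105.05 + $41.69 + $104.60 = $2,357.78
Net pay = $8,337.21 − $2,357.78 = $5,979.43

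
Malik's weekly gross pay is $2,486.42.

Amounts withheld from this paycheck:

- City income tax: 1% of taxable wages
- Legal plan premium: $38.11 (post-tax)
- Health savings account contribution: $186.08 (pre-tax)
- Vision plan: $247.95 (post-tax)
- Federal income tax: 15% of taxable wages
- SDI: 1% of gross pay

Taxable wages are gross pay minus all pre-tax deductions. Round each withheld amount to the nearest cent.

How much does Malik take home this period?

Health savings account contribution: $186.08
Taxable wages = $2,486.42 − $186.08 = $2,300.34
Federal income tax: $2,300.34 × 0.15 = $345.05
City income tax: $2,300.34 × 0.01 = $23.00
SDI: $2,486.42 × 0.01 = $24.86
Legal plan premium: $38.11
Vision plan: $247.95
Total deductions = $186.08 + $345.05 + $23.00 + $24.86 + $38.11 + $247.95 = $865.05
Net pay = $2,486.42 − $865.05 = $1,621.37

$1,621.37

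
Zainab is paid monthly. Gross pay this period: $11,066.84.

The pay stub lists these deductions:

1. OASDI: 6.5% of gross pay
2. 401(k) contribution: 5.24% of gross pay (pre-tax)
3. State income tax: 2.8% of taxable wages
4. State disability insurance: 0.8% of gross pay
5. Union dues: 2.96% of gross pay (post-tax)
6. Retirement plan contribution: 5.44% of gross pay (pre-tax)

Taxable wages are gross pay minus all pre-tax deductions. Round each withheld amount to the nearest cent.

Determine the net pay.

$8,472.67

401(k) contribution: $11,066.84 × 0.0524 = $579.90
Retirement plan contribution: $11,066.84 × 0.0544 = $602.04
Pre-tax total = $579.90 + $602.04 = $1,181.94
Taxable wages = $11,066.84 − $1,181.94 = $9,884.90
State income tax: $9,884.90 × 0.028 = $276.78
OASDI: $11,066.84 × 0.065 = $719.34
State disability insurance: $11,066.84 × 0.008 = $88.53
Union dues: $11,066.84 × 0.0296 = $327.58
Total deductions = $579.90 + $602.04 + $276.78 + $719.34 + $88.53 + $327.58 = $2,594.17
Net pay = $11,066.84 − $2,594.17 = $8,472.67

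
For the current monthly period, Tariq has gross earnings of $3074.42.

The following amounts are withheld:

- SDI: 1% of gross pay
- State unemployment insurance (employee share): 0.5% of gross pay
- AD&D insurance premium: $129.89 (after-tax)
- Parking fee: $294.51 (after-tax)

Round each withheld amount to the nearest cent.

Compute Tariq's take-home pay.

$2603.91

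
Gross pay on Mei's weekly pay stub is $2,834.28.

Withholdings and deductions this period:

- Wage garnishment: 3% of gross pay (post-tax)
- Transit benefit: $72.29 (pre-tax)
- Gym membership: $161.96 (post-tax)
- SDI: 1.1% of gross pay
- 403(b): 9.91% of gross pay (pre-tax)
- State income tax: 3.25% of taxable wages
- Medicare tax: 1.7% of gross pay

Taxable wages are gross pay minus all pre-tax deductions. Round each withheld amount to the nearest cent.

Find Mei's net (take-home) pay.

403(b): $2,834.28 × 0.0991 = $280.88
Transit benefit: $72.29
Pre-tax total = $280.88 + $72.29 = $353.17
Taxable wages = $2,834.28 − $353.17 = $2,481.11
State income tax: $2,481.11 × 0.0325 = $80.64
SDI: $2,834.28 × 0.011 = $31.18
Medicare tax: $2,834.28 × 0.017 = $48.18
Wage garnishment: $2,834.28 × 0.03 = $85.03
Gym membership: $161.96
Total deductions = $280.88 + $72.29 + $80.64 + $31.18 + $48.18 + $85.03 + $161.96 = $760.16
Net pay = $2,834.28 − $760.16 = $2,074.12

$2,074.12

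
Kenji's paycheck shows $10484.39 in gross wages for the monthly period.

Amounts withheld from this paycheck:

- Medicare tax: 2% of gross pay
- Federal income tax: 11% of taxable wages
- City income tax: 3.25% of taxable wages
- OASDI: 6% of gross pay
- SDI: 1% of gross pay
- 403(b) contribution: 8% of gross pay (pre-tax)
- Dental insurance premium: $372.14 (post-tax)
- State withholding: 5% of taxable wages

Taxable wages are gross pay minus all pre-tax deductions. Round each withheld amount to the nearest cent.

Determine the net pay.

403(b) contribution: $10484.39 × 0.08 = $838.75
Taxable wages = $10484.39 − $838.75 = $9645.64
City income tax: $9645.64 × 0.0325 = $313.48
Federal income tax: $9645.64 × 0.11 = $1061.02
State withholding: $9645.64 × 0.05 = $482.28
OASDI: $10484.39 × 0.06 = $629.06
SDI: $10484.39 × 0.01 = $104.84
Medicare tax: $10484.39 × 0.02 = $209.69
Dental insurance premium: $372.14
Total deductions = $838.75 + $313.48 + $1061.02 + $482.28 + $629.06 + $104.84 + $209.69 + $372.14 = $4011.26
Net pay = $10484.39 − $4011.26 = $6473.13

$6473.13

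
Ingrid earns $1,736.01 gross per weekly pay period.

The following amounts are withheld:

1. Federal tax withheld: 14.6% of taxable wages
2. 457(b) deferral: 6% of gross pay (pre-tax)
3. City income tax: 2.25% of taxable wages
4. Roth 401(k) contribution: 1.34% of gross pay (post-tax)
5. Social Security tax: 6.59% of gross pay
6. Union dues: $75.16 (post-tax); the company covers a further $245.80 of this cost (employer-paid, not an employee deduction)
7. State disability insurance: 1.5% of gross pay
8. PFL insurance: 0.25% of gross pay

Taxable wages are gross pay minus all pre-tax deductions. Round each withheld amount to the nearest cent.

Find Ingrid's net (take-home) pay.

$1,113.68

457(b) deferral: $1,736.01 × 0.06 = $104.16
Taxable wages = $1,736.01 − $104.16 = $1,631.85
City income tax: $1,631.85 × 0.0225 = $36.72
Federal tax withheld: $1,631.85 × 0.146 = $238.25
PFL insurance: $1,736.01 × 0.0025 = $4.34
Social Security tax: $1,736.01 × 0.0659 = $114.40
State disability insurance: $1,736.01 × 0.015 = $26.04
Roth 401(k) contribution: $1,736.01 × 0.0134 = $23.26
Union dues: $75.16
(Employer's $245.80 toward union dues is not withheld from the employee.)
Total deductions = $104.16 + $36.72 + $238.25 + $4.34 + $114.40 + $26.04 + $23.26 + $75.16 = $622.33
Net pay = $1,736.01 − $622.33 = $1,113.68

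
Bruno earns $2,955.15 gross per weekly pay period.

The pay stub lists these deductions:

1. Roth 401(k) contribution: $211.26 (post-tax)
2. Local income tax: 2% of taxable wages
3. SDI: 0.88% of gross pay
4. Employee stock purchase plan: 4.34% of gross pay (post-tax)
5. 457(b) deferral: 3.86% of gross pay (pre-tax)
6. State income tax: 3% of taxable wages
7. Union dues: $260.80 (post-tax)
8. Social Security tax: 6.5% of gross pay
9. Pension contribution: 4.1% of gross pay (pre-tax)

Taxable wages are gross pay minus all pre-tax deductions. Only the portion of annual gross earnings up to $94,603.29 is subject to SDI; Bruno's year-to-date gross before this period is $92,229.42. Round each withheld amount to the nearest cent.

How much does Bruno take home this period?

Pension contribution: $2,955.15 × 0.041 = $121.16
457(b) deferral: $2,955.15 × 0.0386 = $114.07
Pre-tax total = $121.16 + $114.07 = $235.23
Taxable wages = $2,955.15 − $235.23 = $2,719.92
State income tax: $2,719.92 × 0.03 = $81.60
Local income tax: $2,719.92 × 0.02 = $54.40
Social Security tax: $2,955.15 × 0.065 = $192.08
SDI: only $94,603.29 − $92,229.42 = $2,373.87 of this check is subject → $2,373.87 × 0.0088 = $20.89
Union dues: $260.80
Roth 401(k) contribution: $211.26
Employee stock purchase plan: $2,955.15 × 0.0434 = $128.25
Total deductions = $121.16 + $114.07 + $81.60 + $54.40 + $192.08 + $20.89 + $260.80 + $211.26 + $128.25 = $1,184.51
Net pay = $2,955.15 − $1,184.51 = $1,770.64

$1,770.64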